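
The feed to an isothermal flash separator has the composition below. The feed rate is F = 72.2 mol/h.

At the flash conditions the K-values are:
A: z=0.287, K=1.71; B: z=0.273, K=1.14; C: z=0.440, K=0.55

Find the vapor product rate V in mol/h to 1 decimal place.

Let ψ = V/F and solve Σ zᵢ(Kᵢ−1)/(1+ψ(Kᵢ−1)) = 0.
g(0) = ΣzᵢKᵢ − 1 = 0.044 and g(1) = 1 − Σzᵢ/Kᵢ = -0.207, so a root lies in (0, 1).
Iterate (Newton) starting at ψ = 0.68:
  ψ = 0.680: g = -0.1130, g' = -0.255 → ψ = 0.237
  ψ = 0.237: g = -0.0103, g' = -0.223 → ψ = 0.191
Converged at ψ = 0.191.
Then V = ψ·F = 0.1912·72.2 = 13.8 mol/h and L = F − V = 58.4 mol/h.

V = 13.8 mol/h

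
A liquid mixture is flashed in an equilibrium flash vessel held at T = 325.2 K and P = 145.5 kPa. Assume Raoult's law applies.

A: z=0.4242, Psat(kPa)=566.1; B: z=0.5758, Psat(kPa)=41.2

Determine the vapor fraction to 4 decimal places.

ψ = 0.3926

Raoult's law: Kᵢ = Pᵢˢᵃᵗ/P = Pᵢˢᵃᵗ/145.5.
  K_A = 566.1/145.5 = 3.890722, K_B = 41.2/145.5 = 0.283162
Let ψ = V/F and solve Σ zᵢ(Kᵢ−1)/(1+ψ(Kᵢ−1)) = 0.
Feasibility: ΣzᵢKᵢ = 1.8135, Σzᵢ/Kᵢ = 2.1425 — both > 1, two phases present.
Binary case is linear: z₁(K₁−1)(1+ψ(K₂−1)) + z₂(K₂−1)(1+ψ(K₁−1)) = 0
⇒ ψ = [z₁(K₁−1)+z₂(K₂−1)] / [−(K₁−1)(K₂−1)] = 0.81349/2.07218 = 0.3926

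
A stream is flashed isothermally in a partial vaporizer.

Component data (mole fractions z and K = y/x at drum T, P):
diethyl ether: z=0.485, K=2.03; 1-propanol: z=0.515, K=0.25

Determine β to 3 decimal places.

β = 0.147

Let β = V/F and solve Σ zᵢ(Kᵢ−1)/(1+β(Kᵢ−1)) = 0.
Check two-phase: ΣzᵢKᵢ = 1.113 > 1 and Σzᵢ/Kᵢ = 2.299 > 1, so g(0) = 0.113 > 0 and g(1) = -1.299 < 0.
Binary case is linear: z₁(K₁−1)(1+β(K₂−1)) + z₂(K₂−1)(1+β(K₁−1)) = 0
⇒ β = [z₁(K₁−1)+z₂(K₂−1)] / [−(K₁−1)(K₂−1)] = 0.1133/0.7725 = 0.147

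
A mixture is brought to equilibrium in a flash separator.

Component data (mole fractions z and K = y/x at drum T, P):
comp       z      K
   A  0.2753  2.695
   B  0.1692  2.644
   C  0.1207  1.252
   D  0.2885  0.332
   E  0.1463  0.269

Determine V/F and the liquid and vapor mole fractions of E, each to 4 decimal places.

Rachford–Rice: g(V/F) = Σ zᵢ(Kᵢ−1)/(1+V/F(Kᵢ−1)) = 0.
g(0) = ΣzᵢKᵢ − 1 = 0.4756 and g(1) = 1 − Σzᵢ/Kᵢ = -0.6754, so a root lies in (0, 1).
Newton–Raphson from V/F = 0.58:
  V/F = 0.5800: g = -0.09604, g' = -0.9055 → V/F = 0.4739
  V/F = 0.4739: g = -0.00335, g' = -0.8525 → V/F = 0.4700
Converged at V/F = 0.4700.
Compositions from xᵢ = zᵢ/(1+V/F(Kᵢ−1)), yᵢ = Kᵢxᵢ:
  A: x = 0.1532, y = 0.4130
  B: x = 0.0954, y = 0.2524
  C: x = 0.1079, y = 0.1351
  D: x = 0.4205, y = 0.1396
  E: x = 0.2229, y = 0.0600

V/F = 0.4700, x_E = 0.2229, y_E = 0.0600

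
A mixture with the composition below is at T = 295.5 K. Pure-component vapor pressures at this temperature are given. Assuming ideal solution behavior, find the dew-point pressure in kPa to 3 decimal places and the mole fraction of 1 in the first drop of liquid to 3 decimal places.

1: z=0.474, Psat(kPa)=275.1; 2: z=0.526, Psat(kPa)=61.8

At the dew point ψ → 1, so Σzᵢ/Kᵢ = 1 with Kᵢ = Pᵢˢᵃᵗ/P ⇒ 1/P = Σzᵢ/Pᵢˢᵃᵗ.
1/P = 0.474/275.1 + 0.526/61.8 = 0.010234 ⇒ P = 97.710 kPa
xᵢ = zᵢP/Pᵢˢᵃᵗ ⇒ x_1 = 0.474·97.710/275.1 = 0.168

Pdew = 97.710 kPa, x_1 = 0.168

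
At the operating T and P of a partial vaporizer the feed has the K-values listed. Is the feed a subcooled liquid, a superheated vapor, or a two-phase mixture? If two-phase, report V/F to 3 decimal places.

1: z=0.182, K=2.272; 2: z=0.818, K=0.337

subcooled liquid

ΣzᵢKᵢ = 0.689; Σzᵢ/Kᵢ = 2.507.
Since ΣzᵢKᵢ < 1 the mixture is below its bubble point — single liquid phase.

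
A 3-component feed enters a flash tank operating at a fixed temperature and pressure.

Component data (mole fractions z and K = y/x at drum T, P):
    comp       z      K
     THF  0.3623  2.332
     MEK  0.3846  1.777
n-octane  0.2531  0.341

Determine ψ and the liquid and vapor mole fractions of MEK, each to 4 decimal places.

Newton–Raphson from ψ = 0.32:
  ψ = 0.3200: g = 0.36632, g' = -0.6414 → ψ = 0.8911
  ψ = 0.8911: g = -0.00684, g' = -0.8606 → ψ = 0.8831
Converged at ψ = 0.8831.
Compositions from xᵢ = zᵢ/(1+ψ(Kᵢ−1)), yᵢ = Kᵢxᵢ:
  THF: x = 0.1665, y = 0.3882
  MEK: x = 0.2281, y = 0.4053
  n-octane: x = 0.6054, y = 0.2065

ψ = 0.8831, x_MEK = 0.2281, y_MEK = 0.4053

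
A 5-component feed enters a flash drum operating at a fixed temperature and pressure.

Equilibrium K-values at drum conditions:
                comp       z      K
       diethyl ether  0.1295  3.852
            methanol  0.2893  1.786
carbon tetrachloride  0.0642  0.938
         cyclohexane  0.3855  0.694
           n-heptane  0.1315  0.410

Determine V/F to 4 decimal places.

Material balance + equilibrium reduce to Σ zᵢ(Kᵢ−1)/(1+V/F(Kᵢ−1)) = 0.
Feasibility: ΣzᵢKᵢ = 1.3972, Σzᵢ/Kᵢ = 1.1403 — both > 1, two phases present.
Newton iteration, V/F⁰ = 0.5:
  V/F = 0.5000: g = 0.06205, g' = -0.4138 → V/F = 0.6500
  V/F = 0.6500: g = 0.00269, g' = -0.3846 → V/F = 0.6569
Converged at V/F = 0.6570.

V/F = 0.6570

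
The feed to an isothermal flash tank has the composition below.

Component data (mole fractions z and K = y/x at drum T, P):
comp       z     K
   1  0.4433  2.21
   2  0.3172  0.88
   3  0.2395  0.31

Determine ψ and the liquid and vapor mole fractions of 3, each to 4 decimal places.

ψ = 0.5777, x_3 = 0.3983, y_3 = 0.1235

Iterate (Newton) starting at ψ = 0.5:
  ψ = 0.5000: g = 0.04141, g' = -0.5229 → ψ = 0.5792
  ψ = 0.5792: g = -0.00080, g' = -0.5460 → ψ = 0.5777
Converged at ψ = 0.5777.
Compositions from xᵢ = zᵢ/(1+ψ(Kᵢ−1)), yᵢ = Kᵢxᵢ:
  1: x = 0.2609, y = 0.5766
  2: x = 0.3408, y = 0.2999
  3: x = 0.3983, y = 0.1235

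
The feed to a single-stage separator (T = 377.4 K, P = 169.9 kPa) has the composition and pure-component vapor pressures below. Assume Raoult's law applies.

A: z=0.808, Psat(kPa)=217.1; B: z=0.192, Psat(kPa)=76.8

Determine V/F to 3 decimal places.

V/F = 0.783

Raoult's law: Kᵢ = Pᵢˢᵃᵗ/P = Pᵢˢᵃᵗ/169.9.
  K_A = 217.1/169.9 = 1.27781, K_B = 76.8/169.9 = 0.45203
Binary case is linear: z₁(K₁−1)(1+V/F(K₂−1)) + z₂(K₂−1)(1+V/F(K₁−1)) = 0
⇒ V/F = [z₁(K₁−1)+z₂(K₂−1)] / [−(K₁−1)(K₂−1)] = 0.1193/0.1522 = 0.783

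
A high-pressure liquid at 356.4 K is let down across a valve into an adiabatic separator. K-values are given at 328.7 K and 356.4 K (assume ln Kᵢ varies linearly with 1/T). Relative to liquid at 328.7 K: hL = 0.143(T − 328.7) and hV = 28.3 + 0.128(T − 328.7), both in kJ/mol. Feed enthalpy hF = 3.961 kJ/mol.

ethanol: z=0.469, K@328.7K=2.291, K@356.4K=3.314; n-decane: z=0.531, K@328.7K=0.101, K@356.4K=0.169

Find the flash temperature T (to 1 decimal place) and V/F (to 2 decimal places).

T = 330.5 K, V/F = 0.13

Adiabatic flash: solve Rachford–Rice at each trial T, then check hF = ψ·hV(T) + (1−ψ)·hL(T).
  T = 328.7 K: K = (2.291, 0.101), RR gives ψ = 0.110, H_out = 3.124 kJ/mol
  T = 356.4 K: K = (3.314, 0.169), RR gives ψ = 0.335, H_out = 13.300 kJ/mol
  T = 342.5 K: K = (2.774, 0.132), RR gives ψ = 0.241, H_out = 8.743 kJ/mol
  T = 335.6 K: K = (2.526, 0.116), RR gives ψ = 0.182, H_out = 6.130 kJ/mol
  T = 332.1 K: K = (2.405, 0.108), RR gives ψ = 0.148, H_out = 4.665 kJ/mol
  T = 330.4 K: K = (2.348, 0.105), RR gives ψ = 0.130, H_out = 3.911 kJ/mol
Linear interpolation between T = 330.4 (H_out = 3.911) and T = 332.1 (H_out = 4.665) on hF = 3.961 gives T ≈ 330.5 K, at which ψ = 0.13.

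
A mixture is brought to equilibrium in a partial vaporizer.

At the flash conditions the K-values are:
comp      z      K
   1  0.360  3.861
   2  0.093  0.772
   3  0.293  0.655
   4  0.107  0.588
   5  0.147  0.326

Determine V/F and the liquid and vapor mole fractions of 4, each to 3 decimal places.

Rachford–Rice: g(V/F) = Σ zᵢ(Kᵢ−1)/(1+V/F(Kᵢ−1)) = 0.
Check two-phase: ΣzᵢKᵢ = 1.765 > 1 and Σzᵢ/Kᵢ = 1.294 > 1, so g(0) = 0.765 > 0 and g(1) = -0.294 < 0.
Iterate (Newton) starting at V/F = 0.61:
  V/F = 0.610: g = -0.0046, g' = -0.678 → V/F = 0.603
Converged at V/F = 0.603.
Compositions from xᵢ = zᵢ/(1+V/F(Kᵢ−1)), yᵢ = Kᵢxᵢ:
  1: x = 0.132, y = 0.510
  2: x = 0.108, y = 0.083
  3: x = 0.370, y = 0.242
  4: x = 0.142, y = 0.084
  5: x = 0.248, y = 0.081

V/F = 0.603, x_4 = 0.142, y_4 = 0.084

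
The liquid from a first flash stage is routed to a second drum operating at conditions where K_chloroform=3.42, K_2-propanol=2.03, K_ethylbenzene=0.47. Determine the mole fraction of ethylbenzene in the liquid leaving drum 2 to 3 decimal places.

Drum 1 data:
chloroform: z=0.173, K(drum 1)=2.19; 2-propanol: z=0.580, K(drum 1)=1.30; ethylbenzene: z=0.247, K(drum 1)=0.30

x_ethylbenzene (drum 2) = 0.692

Drum 1:
Newton iteration, ψ₁⁰ = 0.5:
  ψ₁ = 0.500: g = 0.0144, g' = -0.422 → ψ₁ = 0.534
  ψ₁ = 0.534: g = -0.0003, g' = -0.439 → ψ₁ = 0.533
Converged at ψ₁ = 0.533.
Drum-1 compositions:
  chloroform: x = 0.106, y = 0.232
  2-propanol: x = 0.500, y = 0.650
  ethylbenzene: x = 0.394, y = 0.118
Drum-2 feed = drum-1 liquid: z₂ = (0.1058, 0.5000, 0.3942).
Drum 2:
Material balance + equilibrium reduce to Σ zᵢ(Kᵢ−1)/(1+ψ₂(Kᵢ−1)) = 0.
Check two-phase: ΣzᵢKᵢ = 1.562 > 1 and Σzᵢ/Kᵢ = 1.116 > 1, so g(0) = 0.562 > 0 and g(1) = -0.116 < 0.
Newton iteration, ψ₂⁰ = 0.32:
  ψ₂ = 0.320: g = 0.2801, g' = -0.657 → ψ₂ = 0.746
  ψ₂ = 0.746: g = 0.0370, g' = -0.551 → ψ₂ = 0.813
  ψ₂ = 0.813: g = -0.0006, g' = -0.569 → ψ₂ = 0.812
Converged at ψ₂ = 0.812.
  chloroform: x = 0.036, y = 0.122
  2-propanol: x = 0.272, y = 0.553
  ethylbenzene: x = 0.692, y = 0.325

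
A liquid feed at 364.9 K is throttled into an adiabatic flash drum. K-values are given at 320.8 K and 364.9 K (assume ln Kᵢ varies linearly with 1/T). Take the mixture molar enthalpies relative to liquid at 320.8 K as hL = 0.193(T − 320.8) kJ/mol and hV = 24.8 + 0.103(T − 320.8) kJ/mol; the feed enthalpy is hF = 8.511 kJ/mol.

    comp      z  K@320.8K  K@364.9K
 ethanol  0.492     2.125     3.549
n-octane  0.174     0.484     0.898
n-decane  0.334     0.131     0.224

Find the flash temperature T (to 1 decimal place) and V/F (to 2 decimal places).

Adiabatic flash: solve Rachford–Rice at each trial T, then check hF = ψ·hV(T) + (1−ψ)·hL(T).
  T = 320.8 K: K = (2.125, 0.484, 0.131), RR gives ψ = 0.200, H_out = 4.972 kJ/mol
  T = 364.9 K: K = (3.549, 0.898, 0.224), RR gives ψ = 0.593, H_out = 20.870 kJ/mol
  T = 342.9 K: K = (2.793, 0.673, 0.174), RR gives ψ = 0.434, H_out = 14.168 kJ/mol
  T = 331.9 K: K = (2.449, 0.574, 0.152), RR gives ψ = 0.333, H_out = 10.065 kJ/mol
  T = 326.4 K: K = (2.285, 0.528, 0.141), RR gives ψ = 0.272, H_out = 7.697 kJ/mol
  T = 329.1 K: K = (2.365, 0.551, 0.147), RR gives ψ = 0.303, H_out = 8.892 kJ/mol
  T = 327.8 K: K = (2.327, 0.540, 0.144), RR gives ψ = 0.289, H_out = 8.325 kJ/mol
Linear interpolation between T = 327.8 (H_out = 8.325) and T = 329.1 (H_out = 8.892) on hF = 8.511 gives T ≈ 328.2 K, at which ψ = 0.29.

T = 328.2 K, V/F = 0.29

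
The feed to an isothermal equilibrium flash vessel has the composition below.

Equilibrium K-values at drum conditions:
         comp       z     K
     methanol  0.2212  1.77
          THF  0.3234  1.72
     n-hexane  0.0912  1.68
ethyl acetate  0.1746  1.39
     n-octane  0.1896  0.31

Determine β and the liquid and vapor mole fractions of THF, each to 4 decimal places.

Let β = V/F and solve Σ zᵢ(Kᵢ−1)/(1+β(Kᵢ−1)) = 0.
Check two-phase: ΣzᵢKᵢ = 1.4025 > 1 and Σzᵢ/Kᵢ = 1.1045 > 1, so g(0) = 0.4025 > 0 and g(1) = -0.1045 < 0.
Newton iteration, β⁰ = 0.59:
  β = 0.5900: g = 0.15951, g' = -0.4404 → β = 0.9522
  β = 0.9522: g = -0.05770, g' = -0.8996 → β = 0.8880
  β = 0.8880: g = -0.00539, g' = -0.7416 → β = 0.8808
  β = 0.8808: g = -0.00005, g' = -0.7272 → β = 0.8807
Converged at β = 0.8807.
Compositions from xᵢ = zᵢ/(1+β(Kᵢ−1)), yᵢ = Kᵢxᵢ:
  methanol: x = 0.1318, y = 0.2333
  THF: x = 0.1979, y = 0.3404
  n-hexane: x = 0.0570, y = 0.0958
  ethyl acetate: x = 0.1300, y = 0.1806
  n-octane: x = 0.4833, y = 0.1498

β = 0.8807, x_THF = 0.1979, y_THF = 0.3404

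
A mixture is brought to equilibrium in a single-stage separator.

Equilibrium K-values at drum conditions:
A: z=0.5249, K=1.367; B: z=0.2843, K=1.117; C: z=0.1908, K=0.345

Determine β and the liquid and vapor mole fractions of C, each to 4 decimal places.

β = 0.5347, x_C = 0.2936, y_C = 0.1013

Material balance + equilibrium reduce to Σ zᵢ(Kᵢ−1)/(1+β(Kᵢ−1)) = 0.
Check two-phase: ΣzᵢKᵢ = 1.1009 > 1 and Σzᵢ/Kᵢ = 1.1915 > 1, so g(0) = 0.1009 > 0 and g(1) = -0.1915 < 0.
Iterate (Newton) starting at β = 0.5:
  β = 0.5000: g = 0.00836, g' = -0.2349 → β = 0.5356
  β = 0.5356: g = -0.00021, g' = -0.2471 → β = 0.5347
Converged at β = 0.5347.
Compositions from xᵢ = zᵢ/(1+β(Kᵢ−1)), yᵢ = Kᵢxᵢ:
  A: x = 0.4388, y = 0.5998
  B: x = 0.2676, y = 0.2989
  C: x = 0.2936, y = 0.1013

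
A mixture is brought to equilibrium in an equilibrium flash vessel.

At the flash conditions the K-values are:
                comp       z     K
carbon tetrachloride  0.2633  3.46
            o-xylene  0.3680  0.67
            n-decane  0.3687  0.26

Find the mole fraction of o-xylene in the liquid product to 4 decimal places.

x_o-xylene = 0.3919

Material balance + equilibrium reduce to Σ zᵢ(Kᵢ−1)/(1+β(Kᵢ−1)) = 0.
g(0) = ΣzᵢKᵢ − 1 = 0.2534 and g(1) = 1 − Σzᵢ/Kᵢ = -1.0434, so a root lies in (0, 1).
Newton iteration, β⁰ = 0.5:
  β = 0.5000: g = -0.28806, g' = -0.8866 → β = 0.1751
  β = 0.1751: g = 0.01038, g' = -1.0900 → β = 0.1846
  β = 0.1846: g = 0.00010, g' = -1.0698 → β = 0.1847
Converged at β = 0.1847.
Compositions from xᵢ = zᵢ/(1+β(Kᵢ−1)), yᵢ = Kᵢxᵢ:
  carbon tetrachloride: x = 0.1810, y = 0.6264
  o-xylene: x = 0.3919, y = 0.2626
  n-decane: x = 0.4271, y = 0.1110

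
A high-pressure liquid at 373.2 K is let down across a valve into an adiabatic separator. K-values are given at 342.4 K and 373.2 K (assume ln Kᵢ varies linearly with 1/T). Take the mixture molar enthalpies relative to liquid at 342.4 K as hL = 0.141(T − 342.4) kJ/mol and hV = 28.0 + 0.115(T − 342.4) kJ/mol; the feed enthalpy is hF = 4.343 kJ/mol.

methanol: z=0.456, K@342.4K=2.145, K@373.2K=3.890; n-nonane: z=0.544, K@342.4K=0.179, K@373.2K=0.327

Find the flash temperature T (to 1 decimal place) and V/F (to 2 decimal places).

T = 345.4 K, V/F = 0.14

Adiabatic flash: solve Rachford–Rice at each trial T, then check hF = ψ·hV(T) + (1−ψ)·hL(T).
  T = 342.4 K: K = (2.145, 0.179), RR gives ψ = 0.080, H_out = 2.249 kJ/mol
  T = 373.2 K: K = (3.890, 0.327), RR gives ψ = 0.489, H_out = 17.652 kJ/mol
  T = 357.8 K: K = (2.926, 0.245), RR gives ψ = 0.322, H_out = 11.047 kJ/mol
  T = 350.1 K: K = (2.514, 0.210), RR gives ψ = 0.218, H_out = 7.145 kJ/mol
  T = 346.2 K: K = (2.322, 0.194), RR gives ψ = 0.154, H_out = 4.836 kJ/mol
  T = 344.3 K: K = (2.232, 0.186), RR gives ψ = 0.119, H_out = 3.592 kJ/mol
Linear interpolation between T = 344.3 (H_out = 3.592) and T = 346.2 (H_out = 4.836) on hF = 4.343 gives T ≈ 345.4 K, at which ψ = 0.14.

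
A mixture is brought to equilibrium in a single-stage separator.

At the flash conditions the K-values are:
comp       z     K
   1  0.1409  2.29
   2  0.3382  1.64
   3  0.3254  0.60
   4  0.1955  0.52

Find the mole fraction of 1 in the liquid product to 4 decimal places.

Rachford–Rice: g(V/F) = Σ zᵢ(Kᵢ−1)/(1+V/F(Kᵢ−1)) = 0.
Check two-phase: ΣzᵢKᵢ = 1.1742 > 1 and Σzᵢ/Kᵢ = 1.1860 > 1, so g(0) = 0.1742 > 0 and g(1) = -0.1860 < 0.
Newton iteration, V/F⁰ = 0.5:
  V/F = 0.5000: g = -0.01170, g' = -0.3255 → V/F = 0.4640
  V/F = 0.4640: g = 0.00003, g' = -0.3272 → V/F = 0.4641
Converged at V/F = 0.4641.
Compositions from xᵢ = zᵢ/(1+V/F(Kᵢ−1)), yᵢ = Kᵢxᵢ:
  1: x = 0.0881, y = 0.2018
  2: x = 0.2607, y = 0.4276
  3: x = 0.3996, y = 0.2397
  4: x = 0.2515, y = 0.1308

x_1 = 0.0881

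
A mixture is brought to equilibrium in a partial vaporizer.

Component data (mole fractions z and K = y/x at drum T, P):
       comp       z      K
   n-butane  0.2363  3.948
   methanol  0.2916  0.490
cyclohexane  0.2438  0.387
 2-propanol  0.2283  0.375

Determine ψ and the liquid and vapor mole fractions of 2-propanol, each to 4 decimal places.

ψ = 0.1500, x_2-propanol = 0.2519, y_2-propanol = 0.0945

Material balance + equilibrium reduce to Σ zᵢ(Kᵢ−1)/(1+ψ(Kᵢ−1)) = 0.
g(0) = ΣzᵢKᵢ − 1 = 0.2558 and g(1) = 1 − Σzᵢ/Kᵢ = -0.8937, so a root lies in (0, 1).
Newton–Raphson from ψ = 0.63:
  ψ = 0.6300: g = -0.45415, g' = -0.9020 → ψ = 0.1265
  ψ = 0.1265: g = 0.03146, g' = -1.3890 → ψ = 0.1492
  ψ = 0.1492: g = 0.00105, g' = -1.2990 → ψ = 0.1500
Converged at ψ = 0.1500.
Compositions from xᵢ = zᵢ/(1+ψ(Kᵢ−1)), yᵢ = Kᵢxᵢ:
  n-butane: x = 0.1639, y = 0.6469
  methanol: x = 0.3157, y = 0.1547
  cyclohexane: x = 0.2685, y = 0.1039
  2-propanol: x = 0.2519, y = 0.0945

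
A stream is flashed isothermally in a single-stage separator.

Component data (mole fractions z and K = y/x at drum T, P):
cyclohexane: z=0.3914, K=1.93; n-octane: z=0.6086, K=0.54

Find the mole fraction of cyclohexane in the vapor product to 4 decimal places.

Material balance + equilibrium reduce to Σ zᵢ(Kᵢ−1)/(1+β(Kᵢ−1)) = 0.
g(0) = ΣzᵢKᵢ − 1 = 0.0840 and g(1) = 1 − Σzᵢ/Kᵢ = -0.3298, so a root lies in (0, 1).
Binary case is linear: z₁(K₁−1)(1+β(K₂−1)) + z₂(K₂−1)(1+β(K₁−1)) = 0
⇒ β = [z₁(K₁−1)+z₂(K₂−1)] / [−(K₁−1)(K₂−1)] = 0.08405/0.42780 = 0.1965
Compositions from xᵢ = zᵢ/(1+β(Kᵢ−1)), yᵢ = Kᵢxᵢ:
  cyclohexane: x = 0.3309, y = 0.6387
  n-octane: x = 0.6691, y = 0.3613

y_cyclohexane = 0.6387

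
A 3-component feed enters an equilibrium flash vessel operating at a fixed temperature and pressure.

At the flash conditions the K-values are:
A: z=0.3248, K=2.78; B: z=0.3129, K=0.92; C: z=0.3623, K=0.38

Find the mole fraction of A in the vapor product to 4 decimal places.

Material balance + equilibrium reduce to Σ zᵢ(Kᵢ−1)/(1+V/F(Kᵢ−1)) = 0.
Check two-phase: ΣzᵢKᵢ = 1.3285 > 1 and Σzᵢ/Kᵢ = 1.4104 > 1, so g(0) = 0.3285 > 0 and g(1) = -0.4104 < 0.
Newton iteration, V/F⁰ = 0.5:
  V/F = 0.5000: g = -0.04572, g' = -0.5828 → V/F = 0.4215
  V/F = 0.4215: g = 0.00029, g' = -0.5933 → V/F = 0.4220
Converged at V/F = 0.4220.
Compositions from xᵢ = zᵢ/(1+V/F(Kᵢ−1)), yᵢ = Kᵢxᵢ:
  A: x = 0.1855, y = 0.5156
  B: x = 0.3238, y = 0.2979
  C: x = 0.4907, y = 0.1865

y_A = 0.5156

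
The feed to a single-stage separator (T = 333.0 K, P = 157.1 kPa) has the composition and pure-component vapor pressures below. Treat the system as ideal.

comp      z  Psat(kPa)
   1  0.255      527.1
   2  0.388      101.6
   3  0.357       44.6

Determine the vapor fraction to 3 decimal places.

ψ = 0.162

Raoult's law: Kᵢ = Pᵢˢᵃᵗ/P = Pᵢˢᵃᵗ/157.1.
  K_1 = 527.1/157.1 = 3.35519, K_2 = 101.6/157.1 = 0.64672, K_3 = 44.6/157.1 = 0.28390
Rachford–Rice: g(ψ) = Σ zᵢ(Kᵢ−1)/(1+ψ(Kᵢ−1)) = 0.
g(0) = ΣzᵢKᵢ − 1 = 0.208 and g(1) = 1 − Σzᵢ/Kᵢ = -0.933, so a root lies in (0, 1).
Newton–Raphson from ψ = 0.3:
  ψ = 0.300: g = -0.1270, g' = -0.843 → ψ = 0.149
  ψ = 0.149: g = 0.0133, g' = -1.058 → ψ = 0.162
Converged at ψ = 0.162.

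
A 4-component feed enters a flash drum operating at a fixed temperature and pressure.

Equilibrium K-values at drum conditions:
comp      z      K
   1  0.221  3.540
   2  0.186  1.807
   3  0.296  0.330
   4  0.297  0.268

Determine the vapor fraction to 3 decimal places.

Material balance + equilibrium reduce to Σ zᵢ(Kᵢ−1)/(1+ψ(Kᵢ−1)) = 0.
Check two-phase: ΣzᵢKᵢ = 1.296 > 1 and Σzᵢ/Kᵢ = 2.171 > 1, so g(0) = 0.296 > 0 and g(1) = -1.171 < 0.
Newton–Raphson from ψ = 0.38:
  ψ = 0.380: g = -0.1667, g' = -0.985 → ψ = 0.211
  ψ = 0.211: g = 0.0060, g' = -1.096 → ψ = 0.216
Converged at ψ = 0.216.

ψ = 0.216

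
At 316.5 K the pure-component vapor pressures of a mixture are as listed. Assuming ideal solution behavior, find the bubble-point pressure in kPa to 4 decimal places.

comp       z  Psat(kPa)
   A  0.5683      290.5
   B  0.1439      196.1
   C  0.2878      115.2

Pbub = 226.4645 kPa

At the bubble point ψ → 0, so ΣzᵢKᵢ = 1 with Kᵢ = Pᵢˢᵃᵗ/P ⇒ P = ΣzᵢPᵢˢᵃᵗ.
P = 0.5683·290.5 + 0.1439·196.1 + 0.2878·115.2 = 226.4645 kPa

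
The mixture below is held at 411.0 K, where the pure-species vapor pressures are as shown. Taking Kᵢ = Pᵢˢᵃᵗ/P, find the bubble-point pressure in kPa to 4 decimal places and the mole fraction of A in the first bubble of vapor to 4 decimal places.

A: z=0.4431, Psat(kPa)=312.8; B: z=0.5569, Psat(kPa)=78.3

At the bubble point ψ → 0, so ΣzᵢKᵢ = 1 with Kᵢ = Pᵢˢᵃᵗ/P ⇒ P = ΣzᵢPᵢˢᵃᵗ.
P = 0.4431·312.8 + 0.5569·78.3 = 182.2070 kPa
yᵢ = zᵢPᵢˢᵃᵗ/P ⇒ y_A = 0.4431·312.8/182.2070 = 0.7607

Pbub = 182.2070 kPa, y_A = 0.7607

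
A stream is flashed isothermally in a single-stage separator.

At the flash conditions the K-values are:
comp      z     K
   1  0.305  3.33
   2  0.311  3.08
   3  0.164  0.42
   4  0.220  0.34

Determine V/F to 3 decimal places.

Rachford–Rice: g(V/F) = Σ zᵢ(Kᵢ−1)/(1+V/F(Kᵢ−1)) = 0.
g(0) = ΣzᵢKᵢ − 1 = 1.117 and g(1) = 1 − Σzᵢ/Kᵢ = -0.230, so a root lies in (0, 1).
Newton iteration, V/F⁰ = 0.56:
  V/F = 0.560: g = 0.2359, g' = -0.961 → V/F = 0.806
Converged at V/F = 0.806.

V/F = 0.806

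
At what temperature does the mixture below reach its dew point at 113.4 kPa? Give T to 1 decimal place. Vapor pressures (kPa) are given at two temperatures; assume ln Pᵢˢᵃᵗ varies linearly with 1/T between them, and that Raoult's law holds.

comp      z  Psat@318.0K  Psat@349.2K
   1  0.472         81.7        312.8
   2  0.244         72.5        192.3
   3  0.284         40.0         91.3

T = 335.9 K

Dew-point temperature: Σzᵢ·P/Pᵢˢᵃᵗ(T) = 1. Interpolate ln Pᵢˢᵃᵗ = aᵢ + bᵢ/T.
  T = 318.0 K: ΣzᵢP/Pᵢˢᵃᵗ = 1.8419
  T = 349.2 K: ΣzᵢP/Pᵢˢᵃᵗ = 0.6677
  T = 333.6 K: ΣzᵢP/Pᵢˢᵃᵗ = 1.0763
  T = 341.4 K: ΣzᵢP/Pᵢˢᵃᵗ = 0.8420
  T = 337.5 K: ΣzᵢP/Pᵢˢᵃᵗ = 0.9502
  T = 335.6 K: ΣzᵢP/Pᵢˢᵃᵗ = 1.0092
Interpolating between 335.6 K and 337.5 K gives T ≈ 335.9 K.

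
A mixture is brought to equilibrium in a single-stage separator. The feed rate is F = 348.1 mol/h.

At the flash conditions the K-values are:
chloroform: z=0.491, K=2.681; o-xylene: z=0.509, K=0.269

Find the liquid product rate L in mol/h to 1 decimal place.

L = 219.7 mol/h

Rachford–Rice: g(ψ) = Σ zᵢ(Kᵢ−1)/(1+ψ(Kᵢ−1)) = 0.
g(0) = ΣzᵢKᵢ − 1 = 0.453 and g(1) = 1 − Σzᵢ/Kᵢ = -1.075, so a root lies in (0, 1).
Binary case is linear: z₁(K₁−1)(1+ψ(K₂−1)) + z₂(K₂−1)(1+ψ(K₁−1)) = 0
⇒ ψ = [z₁(K₁−1)+z₂(K₂−1)] / [−(K₁−1)(K₂−1)] = 0.4533/1.2288 = 0.369
Then V = ψ·F = 0.3689·348.1 = 128.4 mol/h and L = F − V = 219.7 mol/h.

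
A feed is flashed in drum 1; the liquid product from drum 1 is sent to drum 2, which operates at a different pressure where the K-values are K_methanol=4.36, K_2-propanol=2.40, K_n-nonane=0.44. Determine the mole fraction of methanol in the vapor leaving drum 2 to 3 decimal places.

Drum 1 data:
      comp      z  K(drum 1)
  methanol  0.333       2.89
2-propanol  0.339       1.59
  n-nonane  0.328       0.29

Drum 1:
Rachford–Rice: g(ψ₁) = Σ zᵢ(Kᵢ−1)/(1+ψ₁(Kᵢ−1)) = 0.
g(0) = ΣzᵢKᵢ − 1 = 0.597 and g(1) = 1 − Σzᵢ/Kᵢ = -0.459, so a root lies in (0, 1).
Newton–Raphson from ψ₁ = 0.34:
  ψ₁ = 0.340: g = 0.2428, g' = -0.810 → ψ₁ = 0.640
  ψ₁ = 0.640: g = 0.0035, g' = -0.861 → ψ₁ = 0.644
Converged at ψ₁ = 0.644.
Drum-1 compositions:
  methanol: x = 0.150, y = 0.434
  2-propanol: x = 0.246, y = 0.391
  n-nonane: x = 0.604, y = 0.175
Drum-2 feed = drum-1 liquid: z₂ = (0.1502, 0.2457, 0.6041).
Drum 2:
Material balance + equilibrium reduce to Σ zᵢ(Kᵢ−1)/(1+ψ₂(Kᵢ−1)) = 0.
Feasibility: ΣzᵢKᵢ = 1.510, Σzᵢ/Kᵢ = 1.510 — both > 1, two phases present.
Newton iteration, ψ₂⁰ = 0.5:
  ψ₂ = 0.500: g = -0.0792, g' = -0.768 → ψ₂ = 0.397
  ψ₂ = 0.397: g = 0.0024, g' = -0.824 → ψ₂ = 0.400
Converged at ψ₂ = 0.400.
  methanol: x = 0.064, y = 0.279
  2-propanol: x = 0.158, y = 0.378
  n-nonane: x = 0.778, y = 0.342

y_methanol (drum 2) = 0.279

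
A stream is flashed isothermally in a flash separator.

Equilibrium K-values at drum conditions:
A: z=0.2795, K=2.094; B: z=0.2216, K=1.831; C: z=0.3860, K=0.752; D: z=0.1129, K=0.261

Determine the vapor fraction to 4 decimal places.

Material balance + equilibrium reduce to Σ zᵢ(Kᵢ−1)/(1+ψ(Kᵢ−1)) = 0.
g(0) = ΣzᵢKᵢ − 1 = 0.3108 and g(1) = 1 − Σzᵢ/Kᵢ = -0.2004, so a root lies in (0, 1).
Iterate (Newton) starting at ψ = 0.67:
  ψ = 0.6700: g = 0.01467, g' = -0.4506 → ψ = 0.7026
  ψ = 0.7026: g = -0.00030, g' = -0.4695 → ψ = 0.7019
Converged at ψ = 0.7019.

ψ = 0.7019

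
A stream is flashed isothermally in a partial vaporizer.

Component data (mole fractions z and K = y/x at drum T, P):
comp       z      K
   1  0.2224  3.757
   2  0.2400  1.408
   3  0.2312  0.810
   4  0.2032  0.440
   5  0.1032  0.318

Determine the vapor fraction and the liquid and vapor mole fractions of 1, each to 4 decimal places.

Rachford–Rice: g(ψ) = Σ zᵢ(Kᵢ−1)/(1+ψ(Kᵢ−1)) = 0.
Check two-phase: ΣzᵢKᵢ = 1.4830 > 1 and Σzᵢ/Kᵢ = 1.3014 > 1, so g(0) = 0.4830 > 0 and g(1) = -0.3014 < 0.
Newton–Raphson from ψ = 0.5:
  ψ = 0.5000: g = 0.02573, g' = -0.5700 → ψ = 0.5451
  ψ = 0.5451: g = 0.00024, g' = -0.5606 → ψ = 0.5456
Converged at ψ = 0.5456.
Compositions from xᵢ = zᵢ/(1+ψ(Kᵢ−1)), yᵢ = Kᵢxᵢ:
  1: x = 0.0888, y = 0.3337
  2: x = 0.1963, y = 0.2764
  3: x = 0.2579, y = 0.2089
  4: x = 0.2926, y = 0.1287
  5: x = 0.1644, y = 0.0523

ψ = 0.5456, x_1 = 0.0888, y_1 = 0.3337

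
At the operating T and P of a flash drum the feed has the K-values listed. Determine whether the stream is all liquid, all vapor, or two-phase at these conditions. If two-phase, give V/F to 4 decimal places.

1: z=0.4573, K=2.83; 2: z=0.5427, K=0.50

two-phase, V/F = 0.6180

ΣzᵢKᵢ = 1.5655; Σzᵢ/Kᵢ = 1.2470.
Both exceed 1, so a two-phase solution exists.
Rachford–Rice: g(ψ) = Σ zᵢ(Kᵢ−1)/(1+ψ(Kᵢ−1)) = 0.
Iterate (Newton) starting at ψ = 0.31:
  ψ = 0.3100: g = 0.21283, g' = -0.8135 → ψ = 0.5716
  ψ = 0.5716: g = 0.02906, g' = -0.6318 → ψ = 0.6176
  ψ = 0.6176: g = 0.00026, g' = -0.6215 → ψ = 0.6180
Converged at ψ = 0.6180.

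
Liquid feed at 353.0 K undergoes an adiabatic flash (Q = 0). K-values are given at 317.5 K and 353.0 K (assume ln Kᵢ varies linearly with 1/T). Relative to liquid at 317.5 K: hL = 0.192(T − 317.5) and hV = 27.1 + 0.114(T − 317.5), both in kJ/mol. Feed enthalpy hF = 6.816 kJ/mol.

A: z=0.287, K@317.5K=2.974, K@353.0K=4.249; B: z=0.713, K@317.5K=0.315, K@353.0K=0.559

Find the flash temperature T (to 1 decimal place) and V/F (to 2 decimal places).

T = 329.7 K, V/F = 0.17

Adiabatic flash: solve Rachford–Rice at each trial T, then check hF = ψ·hV(T) + (1−ψ)·hL(T).
  T = 317.5 K: K = (2.974, 0.315), RR gives ψ = 0.058, H_out = 1.566 kJ/mol
  T = 353.0 K: K = (4.249, 0.559), RR gives ψ = 0.431, H_out = 17.311 kJ/mol
  T = 335.2 K: K = (3.587, 0.426), RR gives ψ = 0.224, H_out = 9.162 kJ/mol
  T = 326.4 K: K = (3.276, 0.368), RR gives ψ = 0.141, H_out = 5.428 kJ/mol
  T = 330.8 K: K = (3.430, 0.396), RR gives ψ = 0.182, H_out = 7.294 kJ/mol
  T = 328.6 K: K = (3.353, 0.382), RR gives ψ = 0.161, H_out = 6.362 kJ/mol
Linear interpolation between T = 328.6 (H_out = 6.362) and T = 330.8 (H_out = 7.294) on hF = 6.816 gives T ≈ 329.7 K, at which ψ = 0.17.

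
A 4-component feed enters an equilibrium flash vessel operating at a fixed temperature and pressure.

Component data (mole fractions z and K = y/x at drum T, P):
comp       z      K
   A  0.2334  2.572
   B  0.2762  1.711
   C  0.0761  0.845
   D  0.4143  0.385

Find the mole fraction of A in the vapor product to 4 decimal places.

y_A = 0.3523

Rachford–Rice: g(ψ) = Σ zᵢ(Kᵢ−1)/(1+ψ(Kᵢ−1)) = 0.
Check two-phase: ΣzᵢKᵢ = 1.2967 > 1 and Σzᵢ/Kᵢ = 1.4183 > 1, so g(0) = 0.2967 > 0 and g(1) = -0.4183 < 0.
Iterate (Newton) starting at ψ = 0.54:
  ψ = 0.5400: g = -0.05401, g' = -0.5951 → ψ = 0.4492
  ψ = 0.4492: g = -0.00086, g' = -0.5796 → ψ = 0.4478
Converged at ψ = 0.4478.
Compositions from xᵢ = zᵢ/(1+ψ(Kᵢ−1)), yᵢ = Kᵢxᵢ:
  A: x = 0.1370, y = 0.3523
  B: x = 0.2095, y = 0.3585
  C: x = 0.0818, y = 0.0691
  D: x = 0.5717, y = 0.2201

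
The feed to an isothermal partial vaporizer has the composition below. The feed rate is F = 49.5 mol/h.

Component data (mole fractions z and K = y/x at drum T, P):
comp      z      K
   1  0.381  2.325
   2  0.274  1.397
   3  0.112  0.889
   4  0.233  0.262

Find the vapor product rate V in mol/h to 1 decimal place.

Iterate (Newton) starting at ψ = 0.67:
  ψ = 0.670: g = -0.0002, g' = -0.713 → ψ = 0.670
Converged at ψ = 0.670.
Then V = ψ·F = 0.6697·49.5 = 33.1 mol/h and L = F − V = 16.4 mol/h.

V = 33.1 mol/h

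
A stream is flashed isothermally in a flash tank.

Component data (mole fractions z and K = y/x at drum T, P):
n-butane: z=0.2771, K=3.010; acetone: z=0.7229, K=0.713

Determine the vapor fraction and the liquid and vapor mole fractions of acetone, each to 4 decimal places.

Let ψ = V/F and solve Σ zᵢ(Kᵢ−1)/(1+ψ(Kᵢ−1)) = 0.
Check two-phase: ΣzᵢKᵢ = 1.3495 > 1 and Σzᵢ/Kᵢ = 1.1059 > 1, so g(0) = 0.3495 > 0 and g(1) = -0.1059 < 0.
Iterate (Newton) starting at ψ = 0.5:
  ψ = 0.5000: g = 0.03556, g' = -0.3597 → ψ = 0.5989
  ψ = 0.5989: g = 0.00221, g' = -0.3173 → ψ = 0.6058
  ψ = 0.6058: g = 0.00001, g' = -0.3149 → ψ = 0.6059
Converged at ψ = 0.6059.
Compositions from xᵢ = zᵢ/(1+ψ(Kᵢ−1)), yᵢ = Kᵢxᵢ:
  n-butane: x = 0.1249, y = 0.3761
  acetone: x = 0.8751, y = 0.6239

ψ = 0.6059, x_acetone = 0.8751, y_acetone = 0.6239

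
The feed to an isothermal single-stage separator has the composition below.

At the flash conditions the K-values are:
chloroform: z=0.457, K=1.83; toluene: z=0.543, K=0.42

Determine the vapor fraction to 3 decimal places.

ψ = 0.134

Rachford–Rice: g(ψ) = Σ zᵢ(Kᵢ−1)/(1+ψ(Kᵢ−1)) = 0.
Check two-phase: ΣzᵢKᵢ = 1.064 > 1 and Σzᵢ/Kᵢ = 1.543 > 1, so g(0) = 0.064 > 0 and g(1) = -0.543 < 0.
Newton iteration, ψ⁰ = 0.5:
  ψ = 0.500: g = -0.1755, g' = -0.520 → ψ = 0.162
  ψ = 0.162: g = -0.0133, g' = -0.467 → ψ = 0.134
Converged at ψ = 0.134.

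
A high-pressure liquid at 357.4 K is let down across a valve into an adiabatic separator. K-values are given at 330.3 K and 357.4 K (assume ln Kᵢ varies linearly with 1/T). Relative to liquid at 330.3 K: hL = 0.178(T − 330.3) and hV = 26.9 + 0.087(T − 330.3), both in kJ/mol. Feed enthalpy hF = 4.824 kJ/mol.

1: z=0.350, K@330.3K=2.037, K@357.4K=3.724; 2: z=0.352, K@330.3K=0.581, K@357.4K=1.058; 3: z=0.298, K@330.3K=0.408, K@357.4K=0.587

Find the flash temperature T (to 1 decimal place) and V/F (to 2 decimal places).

Adiabatic flash: solve Rachford–Rice at each trial T, then check hF = ψ·hV(T) + (1−ψ)·hL(T).
  T = 330.3 K: K = (2.037, 0.581, 0.408), RR gives ψ = 0.075, H_out = 2.011 kJ/mol
  T = 357.4 K: K = (3.724, 1.058, 0.587), RR gives ψ = 1.000, H_out = 29.258 kJ/mol
  T = 343.9 K: K = (2.790, 0.794, 0.493), RR gives ψ = 0.606, H_out = 17.963 kJ/mol
  T = 337.1 K: K = (2.392, 0.681, 0.449), RR gives ψ = 0.346, H_out = 10.308 kJ/mol
  T = 333.7 K: K = (2.209, 0.630, 0.428), RR gives ψ = 0.215, H_out = 6.325 kJ/mol
  T = 332.0 K: K = (2.122, 0.605, 0.418), RR gives ψ = 0.147, H_out = 4.224 kJ/mol
Linear interpolation between T = 332.0 (H_out = 4.224) and T = 333.7 (H_out = 6.325) on hF = 4.824 gives T ≈ 332.5 K, at which ψ = 0.17.

T = 332.5 K, V/F = 0.17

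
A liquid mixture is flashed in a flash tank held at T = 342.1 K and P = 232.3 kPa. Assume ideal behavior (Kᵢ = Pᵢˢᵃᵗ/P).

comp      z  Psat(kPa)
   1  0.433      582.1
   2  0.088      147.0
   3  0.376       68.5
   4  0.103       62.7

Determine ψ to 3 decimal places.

ψ = 0.277

Raoult's law: Kᵢ = Pᵢˢᵃᵗ/P = Pᵢˢᵃᵗ/232.3.
  K_1 = 582.1/232.3 = 2.50581, K_2 = 147.0/232.3 = 0.63280, K_3 = 68.5/232.3 = 0.29488, K_4 = 62.7/232.3 = 0.26991
Let ψ = V/F and solve Σ zᵢ(Kᵢ−1)/(1+ψ(Kᵢ−1)) = 0.
g(0) = ΣzᵢKᵢ − 1 = 0.279 and g(1) = 1 − Σzᵢ/Kᵢ = -0.969, so a root lies in (0, 1).
Newton–Raphson from ψ = 0.5:
  ψ = 0.500: g = -0.1955, g' = -0.919 → ψ = 0.287
  ψ = 0.287: g = -0.0087, g' = -0.875 → ψ = 0.277
Converged at ψ = 0.277.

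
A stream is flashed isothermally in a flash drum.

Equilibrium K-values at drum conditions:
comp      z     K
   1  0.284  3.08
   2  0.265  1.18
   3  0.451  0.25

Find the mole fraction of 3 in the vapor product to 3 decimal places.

y_3 = 0.141

Material balance + equilibrium reduce to Σ zᵢ(Kᵢ−1)/(1+ψ(Kᵢ−1)) = 0.
Check two-phase: ΣzᵢKᵢ = 1.300 > 1 and Σzᵢ/Kᵢ = 2.121 > 1, so g(0) = 0.300 > 0 and g(1) = -1.121 < 0.
Iterate (Newton) starting at ψ = 0.5:
  ψ = 0.500: g = -0.2079, g' = -0.952 → ψ = 0.282
  ψ = 0.282: g = -0.0109, g' = -0.904 → ψ = 0.270
Converged at ψ = 0.270.
Compositions from xᵢ = zᵢ/(1+ψ(Kᵢ−1)), yᵢ = Kᵢxᵢ:
  1: x = 0.182, y = 0.560
  2: x = 0.253, y = 0.298
  3: x = 0.565, y = 0.141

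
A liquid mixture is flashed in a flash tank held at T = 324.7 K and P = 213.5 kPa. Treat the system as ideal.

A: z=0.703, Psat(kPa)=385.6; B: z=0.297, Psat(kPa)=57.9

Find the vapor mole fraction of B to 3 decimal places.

Raoult's law: Kᵢ = Pᵢˢᵃᵗ/P = Pᵢˢᵃᵗ/213.5.
  K_A = 385.6/213.5 = 1.80609, K_B = 57.9/213.5 = 0.27119
Material balance + equilibrium reduce to Σ zᵢ(Kᵢ−1)/(1+β(Kᵢ−1)) = 0.
g(0) = ΣzᵢKᵢ − 1 = 0.350 and g(1) = 1 − Σzᵢ/Kᵢ = -0.484, so a root lies in (0, 1).
Newton iteration, β⁰ = 0.5:
  β = 0.500: g = 0.0633, g' = -0.623 → β = 0.602
  β = 0.602: g = -0.0039, g' = -0.708 → β = 0.596
Converged at β = 0.596.
Compositions from xᵢ = zᵢ/(1+β(Kᵢ−1)), yᵢ = Kᵢxᵢ:
  A: x = 0.475, y = 0.858
  B: x = 0.525, y = 0.142

y_B = 0.142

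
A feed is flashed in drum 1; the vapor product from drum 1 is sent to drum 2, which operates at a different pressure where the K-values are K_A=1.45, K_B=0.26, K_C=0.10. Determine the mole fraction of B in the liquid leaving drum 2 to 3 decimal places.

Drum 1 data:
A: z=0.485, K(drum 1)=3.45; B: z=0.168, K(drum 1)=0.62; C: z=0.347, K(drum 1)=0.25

Drum 1:
Material balance + equilibrium reduce to Σ zᵢ(Kᵢ−1)/(1+ψ₁(Kᵢ−1)) = 0.
Feasibility: ΣzᵢKᵢ = 1.864, Σzᵢ/Kᵢ = 1.800 — both > 1, two phases present.
Newton iteration, ψ₁⁰ = 0.5:
  ψ₁ = 0.500: g = 0.0388, g' = -1.125 → ψ₁ = 0.535
Converged at ψ₁ = 0.535.
Drum-1 compositions:
  A: x = 0.210, y = 0.724
  B: x = 0.211, y = 0.131
  C: x = 0.579, y = 0.145
Drum-2 feed = drum-1 vapor: z₂ = (0.7245, 0.1307, 0.1448).
Drum 2:
Material balance + equilibrium reduce to Σ zᵢ(Kᵢ−1)/(1+ψ₂(Kᵢ−1)) = 0.
Feasibility: ΣzᵢKᵢ = 1.099, Σzᵢ/Kᵢ = 2.450 — both > 1, two phases present.
Newton–Raphson from ψ₂ = 0.58:
  ψ₂ = 0.580: g = -0.1835, g' = -0.825 → ψ₂ = 0.358
  ψ₂ = 0.358: g = -0.0429, g' = -0.496 → ψ₂ = 0.271
  ψ₂ = 0.271: g = -0.0029, g' = -0.434 → ψ₂ = 0.265
Converged at ψ₂ = 0.265.
  A: x = 0.647, y = 0.939
  B: x = 0.163, y = 0.042
  C: x = 0.190, y = 0.019

x_B (drum 2) = 0.163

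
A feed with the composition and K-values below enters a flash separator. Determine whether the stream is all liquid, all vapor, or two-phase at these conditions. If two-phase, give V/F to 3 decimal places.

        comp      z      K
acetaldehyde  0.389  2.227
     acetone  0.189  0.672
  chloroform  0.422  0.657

ΣzᵢKᵢ = 1.271; Σzᵢ/Kᵢ = 1.098.
Both exceed 1, so a two-phase solution exists.
Material balance + equilibrium reduce to Σ zᵢ(Kᵢ−1)/(1+ψ(Kᵢ−1)) = 0.
Newton iteration, ψ⁰ = 0.5:
  ψ = 0.500: g = 0.0470, g' = -0.326 → ψ = 0.644
  ψ = 0.644: g = 0.0023, g' = -0.297 → ψ = 0.652
Converged at ψ = 0.652.

two-phase, V/F = 0.652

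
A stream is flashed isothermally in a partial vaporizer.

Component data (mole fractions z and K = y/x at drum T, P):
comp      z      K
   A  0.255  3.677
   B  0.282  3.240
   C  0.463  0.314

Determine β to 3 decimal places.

β = 0.593

Newton–Raphson from β = 0.4:
  β = 0.400: g = 0.2251, g' = -1.234 → β = 0.582
  β = 0.582: g = 0.0118, g' = -1.150 → β = 0.593
Converged at β = 0.593.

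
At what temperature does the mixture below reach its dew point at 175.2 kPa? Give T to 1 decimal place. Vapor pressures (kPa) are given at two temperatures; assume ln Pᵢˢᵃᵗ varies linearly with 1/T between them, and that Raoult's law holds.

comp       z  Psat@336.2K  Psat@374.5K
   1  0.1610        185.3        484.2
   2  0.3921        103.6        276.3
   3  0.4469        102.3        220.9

Dew-point temperature: Σzᵢ·P/Pᵢˢᵃᵗ(T) = 1. Interpolate ln Pᵢˢᵃᵗ = aᵢ + bᵢ/T.
  T = 336.2 K: ΣzᵢP/Pᵢˢᵃᵗ = 1.5807
  T = 374.5 K: ΣzᵢP/Pᵢˢᵃᵗ = 0.6613
  T = 355.4 K: ΣzᵢP/Pᵢˢᵃᵗ = 0.9962
  T = 345.8 K: ΣzᵢP/Pᵢˢᵃᵗ = 1.2464
  T = 350.6 K: ΣzᵢP/Pᵢˢᵃᵗ = 1.1125
  T = 353.0 K: ΣzᵢP/Pᵢˢᵃᵗ = 1.0523
Interpolating between 353.0 K and 355.4 K gives T ≈ 355.2 K.

T = 355.2 K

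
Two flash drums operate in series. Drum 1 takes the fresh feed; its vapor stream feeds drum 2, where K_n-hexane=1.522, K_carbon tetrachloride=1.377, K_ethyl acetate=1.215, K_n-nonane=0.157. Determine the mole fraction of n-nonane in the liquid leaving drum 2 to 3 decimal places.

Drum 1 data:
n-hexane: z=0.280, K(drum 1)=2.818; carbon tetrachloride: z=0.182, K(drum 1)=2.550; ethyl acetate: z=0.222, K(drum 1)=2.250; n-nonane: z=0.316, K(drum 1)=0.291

x_n-nonane (drum 2) = 0.310

Drum 1:
Rachford–Rice: g(ψ₁) = Σ zᵢ(Kᵢ−1)/(1+ψ₁(Kᵢ−1)) = 0.
Check two-phase: ΣzᵢKᵢ = 1.845 > 1 and Σzᵢ/Kᵢ = 1.355 > 1, so g(0) = 0.845 > 0 and g(1) = -0.355 < 0.
Iterate (Newton) starting at ψ₁ = 0.5:
  ψ₁ = 0.500: g = 0.2493, g' = -0.905 → ψ₁ = 0.775
  ψ₁ = 0.775: g = -0.0173, g' = -1.122 → ψ₁ = 0.760
Converged at ψ₁ = 0.760.
Drum-1 compositions:
  n-hexane: x = 0.118, y = 0.331
  carbon tetrachloride: x = 0.084, y = 0.213
  ethyl acetate: x = 0.114, y = 0.256
  n-nonane: x = 0.685, y = 0.199
Drum-2 feed = drum-1 vapor: z₂ = (0.3314, 0.2131, 0.2562, 0.1993).
Drum 2:
Rachford–Rice: g(ψ₂) = Σ zᵢ(Kᵢ−1)/(1+ψ₂(Kᵢ−1)) = 0.
Check two-phase: ΣzᵢKᵢ = 1.140 > 1 and Σzᵢ/Kᵢ = 1.853 > 1, so g(0) = 0.140 > 0 and g(1) = -0.853 < 0.
Newton iteration, ψ₂⁰ = 0.36:
  ψ₂ = 0.360: g = 0.0262, g' = -0.390 → ψ₂ = 0.427
  ψ₂ = 0.427: g = -0.0016, g' = -0.439 → ψ₂ = 0.424
Converged at ψ₂ = 0.424.
  n-hexane: x = 0.271, y = 0.413
  carbon tetrachloride: x = 0.184, y = 0.253
  ethyl acetate: x = 0.235, y = 0.285
  n-nonane: x = 0.310, y = 0.049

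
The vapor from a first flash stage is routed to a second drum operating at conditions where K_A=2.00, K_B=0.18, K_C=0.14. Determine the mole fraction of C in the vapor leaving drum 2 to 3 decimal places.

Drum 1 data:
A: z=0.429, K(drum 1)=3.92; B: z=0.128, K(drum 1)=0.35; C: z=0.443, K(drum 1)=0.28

Drum 1:
Rachford–Rice: g(ψ₁) = Σ zᵢ(Kᵢ−1)/(1+ψ₁(Kᵢ−1)) = 0.
g(0) = ΣzᵢKᵢ − 1 = 0.851 and g(1) = 1 − Σzᵢ/Kᵢ = -1.057, so a root lies in (0, 1).
Newton iteration, ψ₁⁰ = 0.57:
  ψ₁ = 0.570: g = -0.2030, g' = -1.312 → ψ₁ = 0.415
  ψ₁ = 0.415: g = -0.0029, g' = -1.316 → ψ₁ = 0.413
Converged at ψ₁ = 0.413.
Drum-1 compositions:
  A: x = 0.194, y = 0.762
  B: x = 0.175, y = 0.061
  C: x = 0.631, y = 0.177
Drum-2 feed = drum-1 vapor: z₂ = (0.7622, 0.0612, 0.1766).
Drum 2:
Newton iteration, ψ₂⁰ = 0.5:
  ψ₂ = 0.500: g = 0.1566, g' = -0.859 → ψ₂ = 0.682
  ψ₂ = 0.682: g = -0.0284, g' = -1.246 → ψ₂ = 0.660
  ψ₂ = 0.660: g = -0.0009, g' = -1.169 → ψ₂ = 0.659
Converged at ψ₂ = 0.659.
  A: x = 0.460, y = 0.919
  B: x = 0.133, y = 0.024
  C: x = 0.407, y = 0.057

y_C (drum 2) = 0.057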